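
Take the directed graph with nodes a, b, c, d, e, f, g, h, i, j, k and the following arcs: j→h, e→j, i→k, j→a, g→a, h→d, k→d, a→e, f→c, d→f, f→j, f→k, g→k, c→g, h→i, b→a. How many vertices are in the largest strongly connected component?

10

{a, c, d, e, f, g, h, i, j, k} are all mutually reachable — one SCC of size 10.
{b} is an SCC by itself.
The largest has 10 vertices.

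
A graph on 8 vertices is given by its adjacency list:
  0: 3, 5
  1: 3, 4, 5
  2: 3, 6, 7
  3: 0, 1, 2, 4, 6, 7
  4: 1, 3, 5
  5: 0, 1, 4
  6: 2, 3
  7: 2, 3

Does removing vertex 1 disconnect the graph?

No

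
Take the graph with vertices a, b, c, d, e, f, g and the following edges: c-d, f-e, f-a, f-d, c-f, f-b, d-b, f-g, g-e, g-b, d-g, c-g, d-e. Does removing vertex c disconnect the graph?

No

Deleting c leaves 1 component (was 1) (its neighbors d, f, g remain connected to each other), so c is not a cut vertex.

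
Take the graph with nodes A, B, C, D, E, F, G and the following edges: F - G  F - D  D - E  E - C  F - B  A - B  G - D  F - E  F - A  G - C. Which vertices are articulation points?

Removing F increases the component count from 1 to 2, so F is a cut vertex.
By contrast removing G leaves 1 component; it is not a cut vertex. No other vertex is a cut vertex either.

F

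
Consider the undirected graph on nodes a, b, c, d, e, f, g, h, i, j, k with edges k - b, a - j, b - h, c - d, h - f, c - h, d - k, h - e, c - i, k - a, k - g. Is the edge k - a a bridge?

Yes

Removing k - a leaves no path between k and a: the component count goes from 1 to 2. So it is a bridge.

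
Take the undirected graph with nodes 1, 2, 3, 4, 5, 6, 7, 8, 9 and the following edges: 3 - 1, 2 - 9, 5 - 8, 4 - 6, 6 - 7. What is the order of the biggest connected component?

Starting from 5 we can reach 5, 8. That is one component of size 2.
Starting from 1 we can reach 1, 3. That is one component of size 2.
Starting from 2 we can reach 2, 9. That is one component of size 2.
Starting from 4 we can reach 4, 6, 7. That is one component of size 3.
The largest has 3 vertices.

3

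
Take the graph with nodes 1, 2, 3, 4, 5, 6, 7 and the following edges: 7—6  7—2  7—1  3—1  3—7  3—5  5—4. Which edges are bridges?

2-7, 3-5, 4-5, 6-7

The edges on the cycle 3-7-1-3 are not bridges since each lies on that cycle.
But removing 7—6 disconnects 7 from 6; removing 7—2 disconnects 7 from 2; removing 5—4 disconnects 5 from 4; removing 3—5 disconnects 3 from 5 — these are bridges.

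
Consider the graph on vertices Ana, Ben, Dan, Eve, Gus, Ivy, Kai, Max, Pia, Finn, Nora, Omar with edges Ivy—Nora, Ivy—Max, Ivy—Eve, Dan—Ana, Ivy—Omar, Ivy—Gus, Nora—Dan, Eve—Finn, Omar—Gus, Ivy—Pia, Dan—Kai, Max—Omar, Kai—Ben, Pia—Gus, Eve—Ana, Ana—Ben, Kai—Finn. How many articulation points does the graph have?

1

Removing Ivy increases the component count from 1 to 2, so Ivy is a cut vertex.
By contrast removing Omar leaves 1 component; it is not a cut vertex. No other vertex is a cut vertex either.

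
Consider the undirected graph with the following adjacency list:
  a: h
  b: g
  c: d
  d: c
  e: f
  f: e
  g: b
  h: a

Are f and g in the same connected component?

No

The component containing f is {e, f}, and g is not in it.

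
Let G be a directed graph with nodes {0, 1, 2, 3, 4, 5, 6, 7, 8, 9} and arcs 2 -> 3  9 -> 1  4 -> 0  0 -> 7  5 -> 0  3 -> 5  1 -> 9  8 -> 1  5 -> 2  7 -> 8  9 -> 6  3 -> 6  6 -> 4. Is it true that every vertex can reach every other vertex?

No

There is no directed path from 9 to 3, so the graph is not strongly connected.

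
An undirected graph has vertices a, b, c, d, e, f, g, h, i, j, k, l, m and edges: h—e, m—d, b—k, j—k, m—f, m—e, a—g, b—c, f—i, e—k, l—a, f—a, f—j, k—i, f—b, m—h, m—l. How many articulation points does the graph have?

Removing a increases the component count from 1 to 2, so a is a cut vertex.
Removing b increases the component count from 1 to 2, so b is a cut vertex.
Removing m increases the component count from 1 to 2, so m is a cut vertex.
By contrast removing h leaves 1 component; it is not a cut vertex. No other vertex is a cut vertex either.

3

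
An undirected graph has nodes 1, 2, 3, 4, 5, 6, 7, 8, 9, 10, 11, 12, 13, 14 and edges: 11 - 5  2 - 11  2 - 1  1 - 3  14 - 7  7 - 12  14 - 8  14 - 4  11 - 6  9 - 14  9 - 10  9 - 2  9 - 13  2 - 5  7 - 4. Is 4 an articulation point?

Deleting 4 leaves 1 component (was 1) (its neighbors 7, 14 remain connected to each other), so 4 is not a cut vertex.

No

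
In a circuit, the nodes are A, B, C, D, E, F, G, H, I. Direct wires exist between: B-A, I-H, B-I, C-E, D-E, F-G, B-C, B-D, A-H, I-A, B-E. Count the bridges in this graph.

1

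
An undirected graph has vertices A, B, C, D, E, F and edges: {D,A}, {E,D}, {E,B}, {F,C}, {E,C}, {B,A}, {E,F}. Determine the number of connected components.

Starting from A we can reach A, B, C, D, E, F. That is one component of size 6.
Total: 1 component.

1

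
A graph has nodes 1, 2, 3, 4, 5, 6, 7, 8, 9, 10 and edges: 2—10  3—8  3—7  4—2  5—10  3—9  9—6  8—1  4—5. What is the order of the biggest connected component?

Starting from 2 we can reach 2, 4, 5, 10. That is one component of size 4.
Starting from 1 we can reach 1, 3, 6, 7, 8, 9. That is one component of size 6.
The largest has 6 vertices.

6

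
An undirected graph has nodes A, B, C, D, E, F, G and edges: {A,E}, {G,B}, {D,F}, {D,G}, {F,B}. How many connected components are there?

3

C is isolated — a component by itself.
Starting from A we can reach A, E. That is one component of size 2.
Starting from B we can reach B, D, F, G. That is one component of size 4.
Total: 3 components.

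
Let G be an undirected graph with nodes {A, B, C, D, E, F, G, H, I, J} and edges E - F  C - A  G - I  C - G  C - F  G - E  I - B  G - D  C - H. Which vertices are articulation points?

C, G, I

Removing C increases the component count from 2 to 4, so C is a cut vertex.
Removing G increases the component count from 2 to 4, so G is a cut vertex.
Removing I increases the component count from 2 to 3, so I is a cut vertex.
By contrast removing D leaves 2 components; it is not a cut vertex. No other vertex is a cut vertex either.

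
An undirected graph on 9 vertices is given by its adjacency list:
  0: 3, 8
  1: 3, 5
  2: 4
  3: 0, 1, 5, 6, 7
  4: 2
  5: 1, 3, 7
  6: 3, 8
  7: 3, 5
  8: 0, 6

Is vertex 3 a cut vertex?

Deleting 3 raises the number of components from 2 to 3, so 3 is a cut vertex.

Yes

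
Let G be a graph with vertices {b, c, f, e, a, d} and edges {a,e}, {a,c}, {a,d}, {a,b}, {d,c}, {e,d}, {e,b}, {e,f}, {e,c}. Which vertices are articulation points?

e

Removing e increases the component count from 1 to 2, so e is a cut vertex.
By contrast removing b leaves 1 component; it is not a cut vertex. No other vertex is a cut vertex either.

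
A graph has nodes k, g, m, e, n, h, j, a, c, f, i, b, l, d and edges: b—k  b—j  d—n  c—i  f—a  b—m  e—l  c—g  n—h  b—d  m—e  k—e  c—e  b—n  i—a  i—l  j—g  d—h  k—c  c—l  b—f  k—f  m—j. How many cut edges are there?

0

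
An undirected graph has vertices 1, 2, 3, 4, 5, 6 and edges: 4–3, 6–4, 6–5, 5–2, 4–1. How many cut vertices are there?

Removing 4 increases the component count from 1 to 3, so 4 is a cut vertex.
Removing 5 increases the component count from 1 to 2, so 5 is a cut vertex.
Removing 6 increases the component count from 1 to 2, so 6 is a cut vertex.
By contrast removing 1 leaves 1 component; it is not a cut vertex. No other vertex is a cut vertex either.

3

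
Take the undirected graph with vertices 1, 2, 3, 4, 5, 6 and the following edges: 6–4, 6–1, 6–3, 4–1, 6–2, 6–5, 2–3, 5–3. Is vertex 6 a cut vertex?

Deleting 6 raises the number of components from 1 to 2, so 6 is a cut vertex.

Yes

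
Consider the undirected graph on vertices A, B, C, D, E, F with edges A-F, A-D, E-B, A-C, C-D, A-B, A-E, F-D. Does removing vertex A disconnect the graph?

Yes

Deleting A raises the number of components from 1 to 2, so A is a cut vertex.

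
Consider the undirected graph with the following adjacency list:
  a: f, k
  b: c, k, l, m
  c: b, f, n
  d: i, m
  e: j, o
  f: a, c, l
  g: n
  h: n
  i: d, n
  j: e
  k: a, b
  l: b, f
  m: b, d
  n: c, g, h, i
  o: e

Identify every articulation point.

Removing e increases the component count from 2 to 3, so e is a cut vertex.
Removing n increases the component count from 2 to 4, so n is a cut vertex.
By contrast removing b leaves 2 components; it is not a cut vertex. No other vertex is a cut vertex either.

e, n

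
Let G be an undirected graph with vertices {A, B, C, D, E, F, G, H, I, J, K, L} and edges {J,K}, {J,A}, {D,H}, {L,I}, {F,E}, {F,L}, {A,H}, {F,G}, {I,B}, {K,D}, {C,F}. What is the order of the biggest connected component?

7

Starting from A we can reach A, D, H, J, K. That is one component of size 5.
Starting from B we can reach B, C, E, F, G, I, L. That is one component of size 7.
The largest has 7 vertices.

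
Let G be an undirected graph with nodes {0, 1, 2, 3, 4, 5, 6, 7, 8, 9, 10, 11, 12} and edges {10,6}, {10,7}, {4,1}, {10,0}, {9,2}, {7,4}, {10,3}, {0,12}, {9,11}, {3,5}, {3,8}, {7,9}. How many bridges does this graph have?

12

removing 4—7 disconnects 4 from 7; removing 10—0 disconnects 10 from 0; removing 8—3 disconnects 8 from 3; removing 10—7 disconnects 10 from 7 — these are bridges.
In total 12 edges are bridges.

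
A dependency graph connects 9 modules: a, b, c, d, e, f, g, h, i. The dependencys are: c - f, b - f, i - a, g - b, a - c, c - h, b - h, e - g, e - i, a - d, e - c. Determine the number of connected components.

1

Starting from a we can reach a, b, c, d, e, f, g, h, i. That is one component of size 9.
Total: 1 component.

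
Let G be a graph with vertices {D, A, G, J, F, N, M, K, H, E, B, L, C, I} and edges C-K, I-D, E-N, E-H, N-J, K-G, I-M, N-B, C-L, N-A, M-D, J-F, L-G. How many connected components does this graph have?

3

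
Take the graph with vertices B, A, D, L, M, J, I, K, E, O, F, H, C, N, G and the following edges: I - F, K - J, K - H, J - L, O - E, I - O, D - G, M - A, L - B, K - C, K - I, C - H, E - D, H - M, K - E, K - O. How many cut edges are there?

8

The edges on the cycle K-I-O-K are not bridges since each lies on that cycle.
But removing D - E disconnects D from E; removing L - B disconnects L from B; removing D - G disconnects D from G; removing K - J disconnects K from J — these are bridges.
In total 8 edges are bridges.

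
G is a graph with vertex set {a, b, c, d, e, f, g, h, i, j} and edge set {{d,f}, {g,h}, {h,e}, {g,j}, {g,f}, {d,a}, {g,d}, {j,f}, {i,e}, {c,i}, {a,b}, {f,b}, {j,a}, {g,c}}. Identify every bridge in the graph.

The edges on the cycle g-c-i-e-h-g are not bridges since each lies on that cycle.
Every edge lies on some cycle, so there are no bridges.

none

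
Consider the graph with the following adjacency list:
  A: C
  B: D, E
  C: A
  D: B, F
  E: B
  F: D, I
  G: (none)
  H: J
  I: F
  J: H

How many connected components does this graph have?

4

G is isolated — a component by itself.
Starting from A we can reach A, C. That is one component of size 2.
Starting from H we can reach H, J. That is one component of size 2.
Starting from B we can reach B, D, E, F, I. That is one component of size 5.
Total: 4 components.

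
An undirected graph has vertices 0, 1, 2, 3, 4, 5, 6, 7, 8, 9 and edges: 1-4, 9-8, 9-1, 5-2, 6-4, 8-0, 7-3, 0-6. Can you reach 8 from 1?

From 1 we can reach 0, 1, 4, 6, 8, 9, which includes 8.

Yes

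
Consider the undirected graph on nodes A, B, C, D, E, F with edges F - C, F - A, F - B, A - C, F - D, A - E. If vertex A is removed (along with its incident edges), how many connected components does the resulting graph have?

2

With A gone, the remaining components are: {E}; {B, C, D, F}.
That is 2 components.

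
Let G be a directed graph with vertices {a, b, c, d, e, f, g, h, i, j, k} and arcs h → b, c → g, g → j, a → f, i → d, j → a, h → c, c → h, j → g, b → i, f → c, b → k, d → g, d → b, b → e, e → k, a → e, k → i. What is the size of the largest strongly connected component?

11

{a, b, c, d, e, f, g, h, i, j, k} are all mutually reachable — one SCC of size 11.
The largest has 11 vertices.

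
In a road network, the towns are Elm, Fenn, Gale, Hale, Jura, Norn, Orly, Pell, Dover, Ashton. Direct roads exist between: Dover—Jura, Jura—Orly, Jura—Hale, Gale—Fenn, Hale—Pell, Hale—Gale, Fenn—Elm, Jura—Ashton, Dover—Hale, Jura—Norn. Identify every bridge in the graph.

Ashton-Jura, Elm-Fenn, Fenn-Gale, Gale-Hale, Hale-Pell, Jura-Norn, Jura-Orly

The edges on the cycle Dover-Jura-Hale-Dover are not bridges since each lies on that cycle.
But removing Jura—Ashton disconnects Jura from Ashton; removing Hale—Gale disconnects Hale from Gale; removing Gale—Fenn disconnects Gale from Fenn; removing Hale—Pell disconnects Hale from Pell — these are bridges.
In total 7 edges are bridges.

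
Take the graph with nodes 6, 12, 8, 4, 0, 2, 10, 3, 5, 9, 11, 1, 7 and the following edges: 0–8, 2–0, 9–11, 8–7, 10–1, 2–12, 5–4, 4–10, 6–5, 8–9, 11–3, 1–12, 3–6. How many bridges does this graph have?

1

The edges on the cycle 2-0-8-9-11-3-6-5-4-10-1-12-2 are not bridges since each lies on that cycle.
But removing 8–7 disconnects 8 from 7 — this is a bridge.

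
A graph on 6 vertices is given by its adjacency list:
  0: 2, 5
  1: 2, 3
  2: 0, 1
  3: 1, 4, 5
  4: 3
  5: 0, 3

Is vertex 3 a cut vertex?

Yes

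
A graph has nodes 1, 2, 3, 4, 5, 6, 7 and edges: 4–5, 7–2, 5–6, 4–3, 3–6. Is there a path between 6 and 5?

Yes

From 6 we can reach 3, 4, 5, 6, which includes 5.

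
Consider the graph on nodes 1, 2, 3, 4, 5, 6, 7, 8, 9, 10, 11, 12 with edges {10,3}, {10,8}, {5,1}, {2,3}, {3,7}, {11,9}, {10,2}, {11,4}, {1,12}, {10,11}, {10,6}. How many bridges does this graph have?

8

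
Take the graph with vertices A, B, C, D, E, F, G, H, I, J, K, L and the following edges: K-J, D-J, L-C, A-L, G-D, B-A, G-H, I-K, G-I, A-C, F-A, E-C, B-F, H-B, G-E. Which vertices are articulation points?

Removing G increases the component count from 1 to 2, so G is a cut vertex.
By contrast removing F leaves 1 component; it is not a cut vertex. No other vertex is a cut vertex either.

G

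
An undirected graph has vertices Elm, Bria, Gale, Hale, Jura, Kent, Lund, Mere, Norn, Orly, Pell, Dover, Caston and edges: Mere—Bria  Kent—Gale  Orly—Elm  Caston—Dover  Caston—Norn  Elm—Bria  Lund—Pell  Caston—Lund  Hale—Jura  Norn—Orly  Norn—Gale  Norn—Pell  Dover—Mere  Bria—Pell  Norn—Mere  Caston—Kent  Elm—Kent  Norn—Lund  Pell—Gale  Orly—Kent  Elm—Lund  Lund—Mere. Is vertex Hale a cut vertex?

No

Deleting Hale leaves 2 components (was 2), so Hale is not a cut vertex.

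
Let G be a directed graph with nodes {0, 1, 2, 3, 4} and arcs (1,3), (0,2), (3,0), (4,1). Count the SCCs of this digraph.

5

{0} is an SCC by itself.
{1} is an SCC by itself.
{3} is an SCC by itself.
{2} is an SCC by itself.
{4} is an SCC by itself.
That gives 5 strongly connected components.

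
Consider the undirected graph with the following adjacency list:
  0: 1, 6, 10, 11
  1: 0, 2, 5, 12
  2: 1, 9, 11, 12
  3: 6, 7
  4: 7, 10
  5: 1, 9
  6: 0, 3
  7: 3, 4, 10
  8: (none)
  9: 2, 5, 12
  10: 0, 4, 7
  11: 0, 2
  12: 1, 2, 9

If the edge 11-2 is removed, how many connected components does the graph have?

11 and 2 are still connected via 11-0-1-2, so the component count stays at 2.

2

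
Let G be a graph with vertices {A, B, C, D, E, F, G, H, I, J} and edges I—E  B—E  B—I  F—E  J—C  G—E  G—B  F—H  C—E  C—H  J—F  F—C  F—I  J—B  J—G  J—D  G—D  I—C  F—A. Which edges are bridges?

The edges on the cycle J-G-E-B-J are not bridges since each lies on that cycle.
But removing A—F disconnects A from F — this is a bridge.

A-F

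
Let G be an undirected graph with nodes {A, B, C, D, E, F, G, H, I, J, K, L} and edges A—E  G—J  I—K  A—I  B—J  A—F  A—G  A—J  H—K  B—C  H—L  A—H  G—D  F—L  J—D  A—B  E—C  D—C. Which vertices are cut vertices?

Removing A increases the component count from 1 to 2, so A is a cut vertex.
By contrast removing L leaves 1 component; it is not a cut vertex. No other vertex is a cut vertex either.

A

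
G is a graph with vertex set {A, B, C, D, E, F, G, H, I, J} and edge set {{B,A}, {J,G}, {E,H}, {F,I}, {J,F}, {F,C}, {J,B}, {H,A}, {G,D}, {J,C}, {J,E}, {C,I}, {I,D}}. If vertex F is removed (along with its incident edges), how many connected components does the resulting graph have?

With F gone, the remaining components are: {A, B, C, D, E, G, H, I, J}.
That is 1 component.

1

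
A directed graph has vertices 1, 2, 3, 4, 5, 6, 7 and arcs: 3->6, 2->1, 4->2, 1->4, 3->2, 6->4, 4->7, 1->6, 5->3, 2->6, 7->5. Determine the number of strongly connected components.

{1, 2, 3, 4, 5, 6, 7} are all mutually reachable — one SCC of size 7.
That gives 1 strongly connected component.

1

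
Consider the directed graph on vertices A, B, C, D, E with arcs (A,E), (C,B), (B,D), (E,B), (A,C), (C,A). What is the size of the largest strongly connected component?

{A, C} are all mutually reachable — one SCC of size 2.
{D} is an SCC by itself.
{B} is an SCC by itself.
{E} is an SCC by itself.
The largest has 2 vertices.

2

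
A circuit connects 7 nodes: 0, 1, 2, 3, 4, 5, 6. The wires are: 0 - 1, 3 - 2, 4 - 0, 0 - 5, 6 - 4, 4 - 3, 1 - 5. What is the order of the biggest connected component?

7

Starting from 0 we can reach 0, 1, 2, 3, 4, 5, 6. That is one component of size 7.
The largest has 7 vertices.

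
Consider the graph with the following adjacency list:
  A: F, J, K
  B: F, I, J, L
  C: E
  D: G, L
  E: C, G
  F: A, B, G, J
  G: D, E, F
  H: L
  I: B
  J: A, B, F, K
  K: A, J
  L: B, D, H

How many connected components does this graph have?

Starting from A we can reach A, B, C, D, E, F, G, H, I, J, K, L. That is one component of size 12.
Total: 1 component.

1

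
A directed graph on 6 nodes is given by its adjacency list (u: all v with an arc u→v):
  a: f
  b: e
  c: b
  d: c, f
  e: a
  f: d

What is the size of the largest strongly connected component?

6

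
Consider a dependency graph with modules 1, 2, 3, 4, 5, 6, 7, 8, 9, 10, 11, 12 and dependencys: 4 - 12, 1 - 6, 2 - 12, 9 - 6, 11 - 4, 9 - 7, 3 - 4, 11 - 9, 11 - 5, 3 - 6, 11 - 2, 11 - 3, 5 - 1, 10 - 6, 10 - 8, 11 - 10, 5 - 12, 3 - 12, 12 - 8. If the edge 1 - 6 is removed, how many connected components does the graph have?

1 and 6 are still connected via 1-5-11-9-6, so the component count stays at 1.

1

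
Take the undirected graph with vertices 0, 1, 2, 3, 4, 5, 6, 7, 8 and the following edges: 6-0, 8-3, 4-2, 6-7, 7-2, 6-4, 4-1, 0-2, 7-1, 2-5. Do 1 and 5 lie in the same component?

From 1 we can reach 0, 1, 2, 4, 5, 6, 7, which includes 5.

Yes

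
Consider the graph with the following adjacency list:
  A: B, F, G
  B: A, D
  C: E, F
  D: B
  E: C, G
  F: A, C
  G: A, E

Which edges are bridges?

The edges on the cycle A-G-E-C-F-A are not bridges since each lies on that cycle.
But removing B-D disconnects B from D; removing A-B disconnects A from B — these are bridges.

A-B, B-D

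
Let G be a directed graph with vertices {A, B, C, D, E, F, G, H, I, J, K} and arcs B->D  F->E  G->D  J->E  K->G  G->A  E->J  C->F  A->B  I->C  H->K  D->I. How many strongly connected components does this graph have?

{E, J} are all mutually reachable — one SCC of size 2.
{K} is an SCC by itself.
{B} is an SCC by itself.
{G} is an SCC by itself.
{F} is an SCC by itself.
(and 5 more singleton SCCs)
That gives 10 strongly connected components.

10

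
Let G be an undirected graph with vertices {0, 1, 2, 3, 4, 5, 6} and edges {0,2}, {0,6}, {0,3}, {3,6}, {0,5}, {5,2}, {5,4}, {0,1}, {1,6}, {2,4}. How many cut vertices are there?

1

Removing 0 increases the component count from 1 to 2, so 0 is a cut vertex.
By contrast removing 4 leaves 1 component; it is not a cut vertex. No other vertex is a cut vertex either.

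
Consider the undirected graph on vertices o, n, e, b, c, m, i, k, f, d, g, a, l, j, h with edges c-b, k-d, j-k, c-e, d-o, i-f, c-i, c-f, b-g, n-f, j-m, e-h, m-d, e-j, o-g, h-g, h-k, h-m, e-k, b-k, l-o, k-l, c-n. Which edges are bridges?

The edges on the cycle e-j-k-e are not bridges since each lies on that cycle.
Every edge lies on some cycle, so there are no bridges.

none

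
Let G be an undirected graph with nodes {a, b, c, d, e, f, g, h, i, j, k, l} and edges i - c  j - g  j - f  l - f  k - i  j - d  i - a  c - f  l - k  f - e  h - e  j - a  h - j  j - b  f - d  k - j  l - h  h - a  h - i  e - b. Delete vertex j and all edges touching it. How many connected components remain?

With j gone, the remaining components are: {g}; {a, b, c, d, e, f, h, i, k, l}.
That is 2 components.

2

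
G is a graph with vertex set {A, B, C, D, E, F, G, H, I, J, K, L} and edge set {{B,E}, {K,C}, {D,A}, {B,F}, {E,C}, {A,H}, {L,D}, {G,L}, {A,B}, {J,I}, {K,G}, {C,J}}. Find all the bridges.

The edges on the cycle K-G-L-D-A-B-E-C-K are not bridges since each lies on that cycle.
But removing H–A disconnects H from A; removing J–I disconnects J from I; removing J–C disconnects J from C; removing F–B disconnects F from B — these are bridges.

A-H, B-F, C-J, I-J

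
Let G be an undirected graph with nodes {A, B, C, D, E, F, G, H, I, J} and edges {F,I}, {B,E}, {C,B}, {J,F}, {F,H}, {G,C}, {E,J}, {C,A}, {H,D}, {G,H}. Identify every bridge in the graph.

A-C, D-H, F-I

The edges on the cycle G-C-B-E-J-F-H-G are not bridges since each lies on that cycle.
But removing D - H disconnects D from H; removing A - C disconnects A from C; removing F - I disconnects F from I — these are bridges.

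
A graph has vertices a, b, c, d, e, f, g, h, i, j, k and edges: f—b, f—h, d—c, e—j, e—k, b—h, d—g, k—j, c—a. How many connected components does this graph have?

i is isolated — a component by itself.
Starting from e we can reach e, j, k. That is one component of size 3.
Starting from b we can reach b, f, h. That is one component of size 3.
Starting from a we can reach a, c, d, g. That is one component of size 4.
Total: 4 components.

4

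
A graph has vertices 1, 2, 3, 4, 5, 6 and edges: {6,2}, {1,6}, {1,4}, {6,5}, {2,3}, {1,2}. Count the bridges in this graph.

3

The edges on the cycle 1-6-2-1 are not bridges since each lies on that cycle.
But removing 6—5 disconnects 6 from 5; removing 2—3 disconnects 2 from 3; removing 1—4 disconnects 1 from 4 — these are bridges.
That makes 3 bridges.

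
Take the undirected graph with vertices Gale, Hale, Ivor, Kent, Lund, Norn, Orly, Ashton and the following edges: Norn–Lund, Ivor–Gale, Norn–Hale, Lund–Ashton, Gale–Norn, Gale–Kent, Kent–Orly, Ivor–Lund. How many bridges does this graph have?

The edges on the cycle Ivor-Gale-Norn-Lund-Ivor are not bridges since each lies on that cycle.
But removing Gale–Kent disconnects Gale from Kent; removing Kent–Orly disconnects Kent from Orly; removing Lund–Ashton disconnects Lund from Ashton; removing Norn–Hale disconnects Norn from Hale — these are bridges.
That makes 4 bridges.

4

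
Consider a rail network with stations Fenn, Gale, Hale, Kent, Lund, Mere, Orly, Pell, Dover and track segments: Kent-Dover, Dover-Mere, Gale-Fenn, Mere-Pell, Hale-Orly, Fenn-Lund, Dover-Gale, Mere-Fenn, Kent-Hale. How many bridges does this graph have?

The edges on the cycle Dover-Mere-Fenn-Gale-Dover are not bridges since each lies on that cycle.
But removing Mere-Pell disconnects Mere from Pell; removing Hale-Kent disconnects Hale from Kent; removing Dover-Kent disconnects Dover from Kent; removing Hale-Orly disconnects Hale from Orly — these are bridges.
In total 5 edges are bridges.

5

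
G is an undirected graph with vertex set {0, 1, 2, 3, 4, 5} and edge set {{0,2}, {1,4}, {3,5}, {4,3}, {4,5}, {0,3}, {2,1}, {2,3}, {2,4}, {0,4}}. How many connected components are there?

Starting from 0 we can reach 0, 1, 2, 3, 4, 5. That is one component of size 6.
Total: 1 component.

1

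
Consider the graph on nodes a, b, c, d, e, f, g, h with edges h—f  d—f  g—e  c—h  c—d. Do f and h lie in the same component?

From f we can reach c, d, f, h, which includes h.

Yes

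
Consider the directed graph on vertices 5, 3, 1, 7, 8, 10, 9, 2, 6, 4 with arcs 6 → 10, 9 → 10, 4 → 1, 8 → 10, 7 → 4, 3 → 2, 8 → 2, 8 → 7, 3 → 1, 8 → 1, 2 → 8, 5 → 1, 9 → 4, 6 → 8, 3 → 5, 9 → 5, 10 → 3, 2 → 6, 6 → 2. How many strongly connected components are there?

6

{2, 3, 6, 8, 10} are all mutually reachable — one SCC of size 5.
{5} is an SCC by itself.
{4} is an SCC by itself.
{7} is an SCC by itself.
{9} is an SCC by itself.
(and 1 more singleton SCC)
That gives 6 strongly connected components.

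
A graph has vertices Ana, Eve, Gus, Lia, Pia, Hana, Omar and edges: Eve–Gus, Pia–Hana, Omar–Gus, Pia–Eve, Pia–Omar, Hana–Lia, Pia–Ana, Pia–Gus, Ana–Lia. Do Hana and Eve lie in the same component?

Yes

From Hana we can reach Ana, Eve, Gus, Lia, Pia, Hana, Omar, which includes Eve.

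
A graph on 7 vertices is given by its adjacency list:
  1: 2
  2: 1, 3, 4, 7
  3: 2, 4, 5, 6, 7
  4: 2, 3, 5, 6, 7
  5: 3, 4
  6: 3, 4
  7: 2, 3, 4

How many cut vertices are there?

Removing 2 increases the component count from 1 to 2, so 2 is a cut vertex.
By contrast removing 5 leaves 1 component; it is not a cut vertex. No other vertex is a cut vertex either.

1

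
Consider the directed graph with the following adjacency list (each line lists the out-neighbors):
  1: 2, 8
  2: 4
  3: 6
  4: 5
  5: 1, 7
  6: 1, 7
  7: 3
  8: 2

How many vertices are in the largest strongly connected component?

8

{1, 2, 3, 4, 5, 6, 7, 8} are all mutually reachable — one SCC of size 8.
The largest has 8 vertices.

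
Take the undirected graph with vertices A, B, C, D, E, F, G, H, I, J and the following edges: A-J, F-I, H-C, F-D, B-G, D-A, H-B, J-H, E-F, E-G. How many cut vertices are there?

Removing F increases the component count from 1 to 2, so F is a cut vertex.
Removing H increases the component count from 1 to 2, so H is a cut vertex.
By contrast removing B leaves 1 component; it is not a cut vertex. No other vertex is a cut vertex either.

2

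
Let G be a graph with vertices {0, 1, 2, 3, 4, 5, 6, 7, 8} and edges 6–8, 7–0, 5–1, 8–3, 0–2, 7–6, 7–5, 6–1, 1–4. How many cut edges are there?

5

The edges on the cycle 7-6-1-5-7 are not bridges since each lies on that cycle.
But removing 0–7 disconnects 0 from 7; removing 6–8 disconnects 6 from 8; removing 8–3 disconnects 8 from 3; removing 4–1 disconnects 4 from 1 — these are bridges.
In total 5 edges are bridges.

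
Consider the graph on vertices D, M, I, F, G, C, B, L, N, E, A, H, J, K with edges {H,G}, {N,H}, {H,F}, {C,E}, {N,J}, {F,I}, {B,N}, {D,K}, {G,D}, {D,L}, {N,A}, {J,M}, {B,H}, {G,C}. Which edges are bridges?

The edges on the cycle B-N-H-B are not bridges since each lies on that cycle.
But removing G - D disconnects G from D; removing C - E disconnects C from E; removing F - I disconnects F from I; removing D - L disconnects D from L — these are bridges.
In total 11 edges are bridges.

A-N, C-E, C-G, D-G, D-K, D-L, F-H, F-I, G-H, J-M, J-N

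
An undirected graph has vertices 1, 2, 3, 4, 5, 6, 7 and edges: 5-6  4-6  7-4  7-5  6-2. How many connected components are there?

3

3 is isolated — a component by itself.
1 is isolated — a component by itself.
Starting from 2 we can reach 2, 4, 5, 6, 7. That is one component of size 5.
Total: 3 components.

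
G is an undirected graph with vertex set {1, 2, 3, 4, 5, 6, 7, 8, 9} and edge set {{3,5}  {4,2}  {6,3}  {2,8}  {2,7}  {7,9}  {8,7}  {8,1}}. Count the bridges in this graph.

The edges on the cycle 2-8-7-2 are not bridges since each lies on that cycle.
But removing 1–8 disconnects 1 from 8; removing 6–3 disconnects 6 from 3; removing 4–2 disconnects 4 from 2; removing 5–3 disconnects 5 from 3 — these are bridges.
In total 5 edges are bridges.

5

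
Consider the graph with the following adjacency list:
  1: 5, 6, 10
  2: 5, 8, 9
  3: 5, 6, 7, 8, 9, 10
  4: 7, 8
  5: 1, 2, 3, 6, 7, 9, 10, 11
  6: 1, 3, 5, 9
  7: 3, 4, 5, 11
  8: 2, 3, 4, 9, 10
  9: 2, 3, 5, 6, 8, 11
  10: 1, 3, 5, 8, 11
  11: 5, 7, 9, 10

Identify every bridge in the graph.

The edges on the cycle 10-3-6-5-10 are not bridges since each lies on that cycle.
Every edge lies on some cycle, so there are no bridges.

none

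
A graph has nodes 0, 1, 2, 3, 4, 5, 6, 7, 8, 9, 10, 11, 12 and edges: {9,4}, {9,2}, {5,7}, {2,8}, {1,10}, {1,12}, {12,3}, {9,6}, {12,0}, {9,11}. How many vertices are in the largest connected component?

6

Starting from 5 we can reach 5, 7. That is one component of size 2.
Starting from 0 we can reach 0, 1, 3, 10, 12. That is one component of size 5.
Starting from 2 we can reach 2, 4, 6, 8, 9, 11. That is one component of size 6.
The largest has 6 vertices.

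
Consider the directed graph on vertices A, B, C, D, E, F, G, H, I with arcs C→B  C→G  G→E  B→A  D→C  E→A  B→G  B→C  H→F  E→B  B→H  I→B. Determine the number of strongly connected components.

{B, C, E, G} are all mutually reachable — one SCC of size 4.
{I} is an SCC by itself.
{H} is an SCC by itself.
{A} is an SCC by itself.
{D} is an SCC by itself.
(and 1 more singleton SCC)
That gives 6 strongly connected components.

6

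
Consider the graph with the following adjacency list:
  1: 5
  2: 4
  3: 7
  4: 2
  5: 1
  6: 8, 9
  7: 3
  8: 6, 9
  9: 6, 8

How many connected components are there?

4

Starting from 1 we can reach 1, 5. That is one component of size 2.
Starting from 2 we can reach 2, 4. That is one component of size 2.
Starting from 3 we can reach 3, 7. That is one component of size 2.
Starting from 6 we can reach 6, 8, 9. That is one component of size 3.
Total: 4 components.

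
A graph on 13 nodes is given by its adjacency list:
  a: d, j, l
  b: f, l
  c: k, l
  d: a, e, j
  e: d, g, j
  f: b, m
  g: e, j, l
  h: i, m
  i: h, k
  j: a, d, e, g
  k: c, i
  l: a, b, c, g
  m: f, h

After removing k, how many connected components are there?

With k gone, the remaining components are: {a, b, c, d, e, f, g, h, i, j, l, m}.
That is 1 component.

1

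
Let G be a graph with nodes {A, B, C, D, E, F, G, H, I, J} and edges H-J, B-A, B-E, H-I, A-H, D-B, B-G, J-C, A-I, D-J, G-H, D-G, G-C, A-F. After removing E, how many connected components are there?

1

With E gone, the remaining components are: {A, B, C, D, F, G, H, I, J}.
That is 1 component.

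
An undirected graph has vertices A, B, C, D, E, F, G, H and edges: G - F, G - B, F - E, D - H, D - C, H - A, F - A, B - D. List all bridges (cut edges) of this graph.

C-D, E-F

The edges on the cycle G-B-D-H-A-F-G are not bridges since each lies on that cycle.
But removing E - F disconnects E from F; removing D - C disconnects D from C — these are bridges.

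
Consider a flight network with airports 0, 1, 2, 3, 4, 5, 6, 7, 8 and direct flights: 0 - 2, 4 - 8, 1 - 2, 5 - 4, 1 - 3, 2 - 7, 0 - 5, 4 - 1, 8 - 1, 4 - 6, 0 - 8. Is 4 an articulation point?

Yes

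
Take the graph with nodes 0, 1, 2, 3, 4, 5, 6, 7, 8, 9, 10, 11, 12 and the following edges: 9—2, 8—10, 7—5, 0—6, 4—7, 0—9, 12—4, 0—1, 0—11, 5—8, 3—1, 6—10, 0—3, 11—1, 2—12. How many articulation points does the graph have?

Removing 0 increases the component count from 1 to 2, so 0 is a cut vertex.
By contrast removing 6 leaves 1 component; it is not a cut vertex. No other vertex is a cut vertex either.

1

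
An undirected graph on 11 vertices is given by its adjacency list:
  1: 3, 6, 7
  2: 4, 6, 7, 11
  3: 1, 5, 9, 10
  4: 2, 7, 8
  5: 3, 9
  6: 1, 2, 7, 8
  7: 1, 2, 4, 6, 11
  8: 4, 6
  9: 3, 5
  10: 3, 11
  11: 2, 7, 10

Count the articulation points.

1

Removing 3 increases the component count from 1 to 2, so 3 is a cut vertex.
By contrast removing 6 leaves 1 component; it is not a cut vertex. No other vertex is a cut vertex either.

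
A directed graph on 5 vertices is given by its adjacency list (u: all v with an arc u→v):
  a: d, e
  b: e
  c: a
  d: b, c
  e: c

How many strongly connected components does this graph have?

1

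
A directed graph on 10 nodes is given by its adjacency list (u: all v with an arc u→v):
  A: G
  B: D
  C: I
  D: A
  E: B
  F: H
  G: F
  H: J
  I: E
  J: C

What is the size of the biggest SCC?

10

{A, B, C, D, E, F, G, H, I, J} are all mutually reachable — one SCC of size 10.
The largest has 10 vertices.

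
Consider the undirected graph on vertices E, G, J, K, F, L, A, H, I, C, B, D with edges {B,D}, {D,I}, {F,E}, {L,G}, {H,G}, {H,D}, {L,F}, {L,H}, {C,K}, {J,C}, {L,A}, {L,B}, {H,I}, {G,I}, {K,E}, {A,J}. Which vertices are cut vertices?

L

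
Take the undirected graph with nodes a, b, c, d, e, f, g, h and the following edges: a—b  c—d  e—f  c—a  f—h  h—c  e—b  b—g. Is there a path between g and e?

Yes

From g we can reach a, b, c, d, e, f, g, h, which includes e.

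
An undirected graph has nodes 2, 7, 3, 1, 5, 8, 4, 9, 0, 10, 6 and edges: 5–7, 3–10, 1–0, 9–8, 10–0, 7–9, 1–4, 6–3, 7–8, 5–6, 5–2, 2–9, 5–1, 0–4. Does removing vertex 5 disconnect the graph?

Deleting 5 raises the number of components from 1 to 2, so 5 is a cut vertex.

Yes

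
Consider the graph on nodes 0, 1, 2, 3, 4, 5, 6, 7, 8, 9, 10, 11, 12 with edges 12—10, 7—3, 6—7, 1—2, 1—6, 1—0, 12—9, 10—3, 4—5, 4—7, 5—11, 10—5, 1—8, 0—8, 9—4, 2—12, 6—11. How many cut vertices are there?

1

Removing 1 increases the component count from 1 to 2, so 1 is a cut vertex.
By contrast removing 10 leaves 1 component; it is not a cut vertex. No other vertex is a cut vertex either.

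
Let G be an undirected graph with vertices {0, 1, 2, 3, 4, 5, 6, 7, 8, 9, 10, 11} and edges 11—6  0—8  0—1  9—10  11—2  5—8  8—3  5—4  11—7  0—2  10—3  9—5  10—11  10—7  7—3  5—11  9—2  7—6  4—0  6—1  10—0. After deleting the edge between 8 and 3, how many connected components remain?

1

8 and 3 are still connected via 8-0-10-3, so the component count stays at 1.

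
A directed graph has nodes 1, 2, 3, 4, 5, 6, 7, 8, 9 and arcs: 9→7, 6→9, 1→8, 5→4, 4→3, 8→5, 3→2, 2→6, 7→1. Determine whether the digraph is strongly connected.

Yes

From 7 we can reach every vertex (1, 2, 3, 4, 5, 6, 7, 8, 9), and every vertex can reach 7 (1, 2, 3, 4, 5, 6, 7, 8, 9). So the whole graph is one strongly connected component.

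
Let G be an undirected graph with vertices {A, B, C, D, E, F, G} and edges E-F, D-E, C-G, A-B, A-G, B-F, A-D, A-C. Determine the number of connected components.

1

Starting from A we can reach A, B, C, D, E, F, G. That is one component of size 7.
Total: 1 component.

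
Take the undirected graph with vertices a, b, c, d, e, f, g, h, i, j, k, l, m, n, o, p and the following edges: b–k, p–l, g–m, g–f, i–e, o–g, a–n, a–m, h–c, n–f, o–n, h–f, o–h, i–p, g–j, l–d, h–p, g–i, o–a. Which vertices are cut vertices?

g, h, i, l, p

Removing g increases the component count from 2 to 3, so g is a cut vertex.
Removing h increases the component count from 2 to 3, so h is a cut vertex.
Removing i increases the component count from 2 to 3, so i is a cut vertex.
Likewise l, p are cut vertices.
By contrast removing c leaves 2 components; it is not a cut vertex. No other vertex is a cut vertex either.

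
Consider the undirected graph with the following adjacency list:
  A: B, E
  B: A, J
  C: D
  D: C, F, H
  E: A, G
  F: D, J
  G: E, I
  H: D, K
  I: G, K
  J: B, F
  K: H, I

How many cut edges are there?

The edges on the cycle D-H-K-I-G-E-A-B-J-F-D are not bridges since each lies on that cycle.
But removing D-C disconnects D from C — this is a bridge.

1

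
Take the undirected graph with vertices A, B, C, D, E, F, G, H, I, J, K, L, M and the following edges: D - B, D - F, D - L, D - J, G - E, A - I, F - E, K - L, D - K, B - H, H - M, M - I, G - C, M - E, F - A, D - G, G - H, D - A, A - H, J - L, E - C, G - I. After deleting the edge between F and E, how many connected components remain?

F and E are still connected via F-D-G-E, so the component count stays at 1.

1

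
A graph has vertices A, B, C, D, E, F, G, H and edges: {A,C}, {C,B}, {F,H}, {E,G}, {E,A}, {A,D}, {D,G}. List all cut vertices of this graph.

Removing A increases the component count from 2 to 3, so A is a cut vertex.
Removing C increases the component count from 2 to 3, so C is a cut vertex.
By contrast removing B leaves 2 components; it is not a cut vertex. No other vertex is a cut vertex either.

A, C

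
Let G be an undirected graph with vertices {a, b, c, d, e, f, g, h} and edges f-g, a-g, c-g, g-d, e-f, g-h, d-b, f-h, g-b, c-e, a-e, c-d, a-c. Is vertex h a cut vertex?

No

Deleting h leaves 1 component (was 1) (its neighbors f, g remain connected to each other), so h is not a cut vertex.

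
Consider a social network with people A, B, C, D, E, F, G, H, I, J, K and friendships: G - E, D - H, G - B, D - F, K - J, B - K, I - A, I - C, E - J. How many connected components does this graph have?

3

Starting from D we can reach D, F, H. That is one component of size 3.
Starting from A we can reach A, C, I. That is one component of size 3.
Starting from B we can reach B, E, G, J, K. That is one component of size 5.
Total: 3 components.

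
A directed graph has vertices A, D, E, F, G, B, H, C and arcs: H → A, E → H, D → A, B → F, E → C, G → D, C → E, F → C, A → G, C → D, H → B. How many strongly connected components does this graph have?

2

{B, C, E, F, H} are all mutually reachable — one SCC of size 5.
{A, D, G} are all mutually reachable — one SCC of size 3.
That gives 2 strongly connected components.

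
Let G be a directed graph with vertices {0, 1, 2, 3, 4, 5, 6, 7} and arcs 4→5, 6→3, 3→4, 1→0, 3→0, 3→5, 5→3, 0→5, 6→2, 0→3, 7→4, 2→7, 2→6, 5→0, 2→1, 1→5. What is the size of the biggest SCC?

4

{0, 3, 4, 5} are all mutually reachable — one SCC of size 4.
{2, 6} are all mutually reachable — one SCC of size 2.
{7} is an SCC by itself.
{1} is an SCC by itself.
The largest has 4 vertices.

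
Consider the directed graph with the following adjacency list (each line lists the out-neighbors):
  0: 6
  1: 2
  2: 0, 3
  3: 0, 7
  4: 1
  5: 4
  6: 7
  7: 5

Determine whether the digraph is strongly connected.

Yes

From 1 we can reach every vertex (0, 1, 2, 3, 4, 5, 6, 7), and every vertex can reach 1 (0, 1, 2, 3, 4, 5, 6, 7). So the whole graph is one strongly connected component.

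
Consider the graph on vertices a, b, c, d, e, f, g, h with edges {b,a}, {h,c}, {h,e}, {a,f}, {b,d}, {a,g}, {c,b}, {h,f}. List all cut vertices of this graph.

Removing a increases the component count from 1 to 2, so a is a cut vertex.
Removing b increases the component count from 1 to 2, so b is a cut vertex.
Removing h increases the component count from 1 to 2, so h is a cut vertex.
By contrast removing g leaves 1 component; it is not a cut vertex. No other vertex is a cut vertex either.

a, b, h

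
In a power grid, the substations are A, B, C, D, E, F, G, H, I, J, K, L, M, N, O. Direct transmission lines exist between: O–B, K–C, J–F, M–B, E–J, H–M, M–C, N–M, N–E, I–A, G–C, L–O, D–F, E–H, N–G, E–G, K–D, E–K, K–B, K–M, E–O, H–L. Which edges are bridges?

A-I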